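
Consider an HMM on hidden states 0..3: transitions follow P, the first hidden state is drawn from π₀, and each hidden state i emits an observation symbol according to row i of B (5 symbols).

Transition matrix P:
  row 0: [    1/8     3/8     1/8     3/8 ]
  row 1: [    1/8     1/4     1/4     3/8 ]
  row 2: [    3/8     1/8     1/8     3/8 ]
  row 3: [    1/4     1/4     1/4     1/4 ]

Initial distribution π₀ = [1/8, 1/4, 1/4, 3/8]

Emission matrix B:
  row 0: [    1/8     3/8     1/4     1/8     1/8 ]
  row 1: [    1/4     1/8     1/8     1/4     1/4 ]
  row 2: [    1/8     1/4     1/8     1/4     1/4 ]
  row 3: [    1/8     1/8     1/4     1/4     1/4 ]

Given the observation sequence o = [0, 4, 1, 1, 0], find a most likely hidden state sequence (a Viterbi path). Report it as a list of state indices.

path = [1, 3, 2, 0, 1]

t=0: δ = [1.562e-02, 6.250e-02, 3.125e-02, 4.688e-02]  (obs o_0=0)
t=1: δ = [1.465e-03, 3.906e-03, 3.906e-03, 5.859e-03]  ψ = [2, 1, 1, 1]  (obs o_1=4)
t=2: δ = [5.493e-04, 1.831e-04, 3.662e-04, 1.831e-04]  ψ = [2, 3, 3, 1]  (obs o_2=1)
t=3: δ = [5.150e-05, 2.575e-05, 1.717e-05, 2.575e-05]  ψ = [2, 0, 0, 0]  (obs o_3=1)
t=4: δ = [8.047e-07, 4.828e-06, 8.047e-07, 2.414e-06]  ψ = [0, 0, 0, 0]  (obs o_4=0)
backtrack: best end state = 1; path = [1, 3, 2, 0, 1]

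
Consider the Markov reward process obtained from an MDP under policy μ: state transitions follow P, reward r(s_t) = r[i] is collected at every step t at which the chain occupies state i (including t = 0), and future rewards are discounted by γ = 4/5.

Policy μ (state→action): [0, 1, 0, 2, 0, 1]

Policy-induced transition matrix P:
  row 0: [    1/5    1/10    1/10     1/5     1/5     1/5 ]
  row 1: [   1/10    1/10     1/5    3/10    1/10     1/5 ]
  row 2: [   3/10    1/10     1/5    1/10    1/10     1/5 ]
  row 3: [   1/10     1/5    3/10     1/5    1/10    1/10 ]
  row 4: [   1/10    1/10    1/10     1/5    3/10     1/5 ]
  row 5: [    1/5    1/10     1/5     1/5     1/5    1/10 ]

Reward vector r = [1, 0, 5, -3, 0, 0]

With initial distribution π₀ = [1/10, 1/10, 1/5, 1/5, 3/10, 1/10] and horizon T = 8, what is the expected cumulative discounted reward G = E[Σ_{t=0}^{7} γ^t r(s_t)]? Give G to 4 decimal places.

G = 2.1118

t=0: π = [0.1000, 0.1000, 0.2000, 0.2000, 0.3000, 0.1000], E[r] = 0.5000, γ^t·E[r] = 0.500000, running G = 0.500000
t=1: π = [0.1600, 0.1200, 0.1800, 0.1900, 0.1800, 0.1700], E[r] = 0.4900, γ^t·E[r] = 0.392000, running G = 0.892000
t=2: π = [0.1690, 0.1190, 0.1850, 0.1940, 0.1690, 0.1640], E[r] = 0.5120, γ^t·E[r] = 0.327680, running G = 1.219680
t=3: π = [0.1703, 0.1194, 0.1856, 0.1934, 0.1671, 0.1642], E[r] = 0.5181, γ^t·E[r] = 0.265267, running G = 1.484947
t=4: π = [0.1706, 0.1193, 0.1856, 0.1934, 0.1669, 0.1642], E[r] = 0.5184, γ^t·E[r] = 0.212349, running G = 1.697296
t=5: π = [0.1706, 0.1193, 0.1856, 0.1934, 0.1669, 0.1642], E[r] = 0.5184, γ^t·E[r] = 0.169885, running G = 1.867181
t=6: π = [0.1706, 0.1193, 0.1856, 0.1934, 0.1669, 0.1642], E[r] = 0.5184, γ^t·E[r] = 0.135906, running G = 2.003087
t=7: π = [0.1706, 0.1193, 0.1856, 0.1934, 0.1669, 0.1642], E[r] = 0.5184, γ^t·E[r] = 0.108724, running G = 2.111811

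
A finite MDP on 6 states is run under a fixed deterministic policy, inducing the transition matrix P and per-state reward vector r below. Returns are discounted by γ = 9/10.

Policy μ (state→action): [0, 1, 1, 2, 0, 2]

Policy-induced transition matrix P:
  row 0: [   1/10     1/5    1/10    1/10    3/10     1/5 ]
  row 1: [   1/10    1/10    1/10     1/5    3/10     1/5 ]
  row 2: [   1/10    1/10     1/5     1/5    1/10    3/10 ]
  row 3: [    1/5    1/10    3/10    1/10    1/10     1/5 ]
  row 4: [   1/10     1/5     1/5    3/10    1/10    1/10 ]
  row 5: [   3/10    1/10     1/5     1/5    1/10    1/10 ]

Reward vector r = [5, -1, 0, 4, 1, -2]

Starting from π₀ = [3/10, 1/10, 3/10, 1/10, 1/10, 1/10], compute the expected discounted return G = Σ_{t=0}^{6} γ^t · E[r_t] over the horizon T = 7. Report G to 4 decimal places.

G = 6.4407

t=0: π = [0.3000, 0.1000, 0.3000, 0.1000, 0.1000, 0.1000], E[r] = 1.7000, γ^t·E[r] = 1.700000, running G = 1.700000
t=1: π = [0.1300, 0.1400, 0.1700, 0.1700, 0.1800, 0.2100], E[r] = 0.9500, γ^t·E[r] = 0.855000, running G = 2.555000
t=2: π = [0.1590, 0.1310, 0.1900, 0.1880, 0.1540, 0.1780], E[r] = 1.2140, γ^t·E[r] = 0.983340, running G = 3.538340
t=3: π = [0.1544, 0.1313, 0.1898, 0.1807, 0.1580, 0.1858], E[r] = 1.1499, γ^t·E[r] = 0.838277, running G = 4.376617
t=4: π = [0.1552, 0.1312, 0.1895, 0.1823, 0.1571, 0.1846], E[r] = 1.1620, γ^t·E[r] = 0.762395, running G = 5.139012
t=5: π = [0.1551, 0.1312, 0.1896, 0.1820, 0.1573, 0.1848], E[r] = 1.1601, γ^t·E[r] = 0.685026, running G = 5.824038
t=6: π = [0.1552, 0.1312, 0.1896, 0.1820, 0.1573, 0.1848], E[r] = 1.1604, γ^t·E[r] = 0.616663, running G = 6.440701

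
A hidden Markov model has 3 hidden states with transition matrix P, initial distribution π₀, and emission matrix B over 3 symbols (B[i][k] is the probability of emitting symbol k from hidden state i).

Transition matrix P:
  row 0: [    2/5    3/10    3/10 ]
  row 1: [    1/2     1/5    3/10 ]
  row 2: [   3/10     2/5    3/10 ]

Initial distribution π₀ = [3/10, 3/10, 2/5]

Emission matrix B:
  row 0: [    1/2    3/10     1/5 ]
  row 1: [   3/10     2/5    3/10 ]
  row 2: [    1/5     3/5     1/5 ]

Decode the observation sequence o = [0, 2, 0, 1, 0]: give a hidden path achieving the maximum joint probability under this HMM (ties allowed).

t=0: δ = [1.500e-01, 9.000e-02, 8.000e-02]  (obs o_0=0)
t=1: δ = [1.200e-02, 1.350e-02, 9.000e-03]  ψ = [0, 0, 0]  (obs o_1=2)
t=2: δ = [3.375e-03, 1.080e-03, 8.100e-04]  ψ = [1, 0, 1]  (obs o_2=0)
t=3: δ = [4.050e-04, 4.050e-04, 6.075e-04]  ψ = [0, 0, 0]  (obs o_3=1)
t=4: δ = [1.012e-04, 7.290e-05, 3.645e-05]  ψ = [1, 2, 2]  (obs o_4=0)
backtrack: best end state = 0; path = [0, 1, 0, 1, 0]

path = [0, 1, 0, 1, 0]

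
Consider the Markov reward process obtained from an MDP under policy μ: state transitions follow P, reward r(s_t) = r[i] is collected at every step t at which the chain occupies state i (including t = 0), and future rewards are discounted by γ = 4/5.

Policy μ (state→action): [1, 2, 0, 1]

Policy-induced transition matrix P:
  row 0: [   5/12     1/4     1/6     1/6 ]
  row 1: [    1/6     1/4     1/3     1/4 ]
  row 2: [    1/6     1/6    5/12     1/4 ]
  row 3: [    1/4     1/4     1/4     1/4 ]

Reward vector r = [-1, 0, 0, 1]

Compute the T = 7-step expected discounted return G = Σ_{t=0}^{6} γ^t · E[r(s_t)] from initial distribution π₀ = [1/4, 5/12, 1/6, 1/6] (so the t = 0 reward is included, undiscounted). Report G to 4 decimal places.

G = -0.1327

t=0: π = [0.2500, 0.4167, 0.1667, 0.1667], E[r] = -0.0833, γ^t·E[r] = -0.083333, running G = -0.083333
t=1: π = [0.2431, 0.2361, 0.2917, 0.2292], E[r] = -0.0139, γ^t·E[r] = -0.011111, running G = -0.094444
t=2: π = [0.2465, 0.2257, 0.2980, 0.2297], E[r] = -0.0168, γ^t·E[r] = -0.010741, running G = -0.105185
t=3: π = [0.2474, 0.2252, 0.2979, 0.2295], E[r] = -0.0180, γ^t·E[r] = -0.009210, running G = -0.114395
t=4: π = [0.2476, 0.2252, 0.2978, 0.2294], E[r] = -0.0183, γ^t·E[r] = -0.007483, running G = -0.121878
t=5: π = [0.2477, 0.2252, 0.2978, 0.2294], E[r] = -0.0183, γ^t·E[r] = -0.006007, running G = -0.127885
t=6: π = [0.2477, 0.2252, 0.2978, 0.2294], E[r] = -0.0183, γ^t·E[r] = -0.004809, running G = -0.132694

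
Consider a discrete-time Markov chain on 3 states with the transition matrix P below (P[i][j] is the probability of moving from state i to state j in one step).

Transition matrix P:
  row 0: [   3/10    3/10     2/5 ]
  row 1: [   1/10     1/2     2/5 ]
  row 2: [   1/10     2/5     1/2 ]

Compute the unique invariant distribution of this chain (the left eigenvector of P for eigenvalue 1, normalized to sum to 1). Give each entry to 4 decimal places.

Balance equations π_j = Σ_i π_i·P[i][j]:
  π_0 = 3/10·π_0 + 1/10·π_1 + 1/10·π_2
  π_1 = 3/10·π_0 + 1/2·π_1 + 2/5·π_2
  normalize: π_0 + π_1 + π_2 = 1
Solving the linear system gives exactly π = [1/8, 31/72, 4/9].

π = [0.1250, 0.4306, 0.4444]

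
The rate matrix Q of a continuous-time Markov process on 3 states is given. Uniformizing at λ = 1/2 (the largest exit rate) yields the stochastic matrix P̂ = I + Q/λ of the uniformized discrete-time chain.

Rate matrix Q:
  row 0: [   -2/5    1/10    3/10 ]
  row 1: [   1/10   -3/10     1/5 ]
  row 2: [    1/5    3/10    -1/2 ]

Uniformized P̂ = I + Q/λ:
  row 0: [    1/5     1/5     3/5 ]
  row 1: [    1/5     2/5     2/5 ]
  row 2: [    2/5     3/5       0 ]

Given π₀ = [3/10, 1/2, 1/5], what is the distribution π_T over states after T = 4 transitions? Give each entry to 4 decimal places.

t=0: π = [0.3000, 0.5000, 0.2000]
t=1: π = [0.2400, 0.3800, 0.3800]
t=2: π = [0.2760, 0.4280, 0.2960]
t=3: π = [0.2592, 0.4040, 0.3368]
t=4: π = [0.2674, 0.4155, 0.3171]

π = [0.2674, 0.4155, 0.3171]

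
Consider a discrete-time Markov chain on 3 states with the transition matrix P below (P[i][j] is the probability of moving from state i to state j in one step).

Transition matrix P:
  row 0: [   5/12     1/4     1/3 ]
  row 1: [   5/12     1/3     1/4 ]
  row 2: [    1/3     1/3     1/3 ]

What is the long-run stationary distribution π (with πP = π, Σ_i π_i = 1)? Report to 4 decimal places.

π = [0.3910, 0.3008, 0.3083]

Balance equations π_j = Σ_i π_i·P[i][j]:
  π_0 = 5/12·π_0 + 5/12·π_1 + 1/3·π_2
  π_1 = 1/4·π_0 + 1/3·π_1 + 1/3·π_2
  normalize: π_0 + π_1 + π_2 = 1
Solving the linear system gives exactly π = [52/133, 40/133, 41/133].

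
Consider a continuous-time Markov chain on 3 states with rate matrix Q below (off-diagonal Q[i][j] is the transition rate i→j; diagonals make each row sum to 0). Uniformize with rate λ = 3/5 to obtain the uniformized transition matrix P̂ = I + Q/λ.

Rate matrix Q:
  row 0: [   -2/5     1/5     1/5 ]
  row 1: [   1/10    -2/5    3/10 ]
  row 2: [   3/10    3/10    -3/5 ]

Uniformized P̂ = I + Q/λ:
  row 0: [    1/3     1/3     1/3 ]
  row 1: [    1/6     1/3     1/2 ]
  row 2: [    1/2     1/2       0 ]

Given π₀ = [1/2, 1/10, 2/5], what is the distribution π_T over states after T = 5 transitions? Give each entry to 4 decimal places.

π = [0.3203, 0.3838, 0.2959]

t=0: π = [0.5000, 0.1000, 0.4000]
t=1: π = [0.3833, 0.4000, 0.2167]
t=2: π = [0.3028, 0.3694, 0.3278]
t=3: π = [0.3264, 0.3880, 0.2856]
t=4: π = [0.3163, 0.3809, 0.3028]
t=5: π = [0.3203, 0.3838, 0.2959]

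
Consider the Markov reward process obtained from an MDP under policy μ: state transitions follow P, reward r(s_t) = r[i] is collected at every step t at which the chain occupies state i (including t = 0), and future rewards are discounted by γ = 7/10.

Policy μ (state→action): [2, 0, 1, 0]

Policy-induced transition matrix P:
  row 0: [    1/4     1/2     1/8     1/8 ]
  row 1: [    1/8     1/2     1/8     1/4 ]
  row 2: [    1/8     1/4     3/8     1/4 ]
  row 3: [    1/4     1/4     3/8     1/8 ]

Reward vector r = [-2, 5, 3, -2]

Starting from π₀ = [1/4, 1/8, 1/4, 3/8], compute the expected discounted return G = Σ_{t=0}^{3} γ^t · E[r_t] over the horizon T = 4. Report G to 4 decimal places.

G = 2.9772

t=0: π = [0.2500, 0.1250, 0.2500, 0.3750], E[r] = 0.1250, γ^t·E[r] = 0.125000, running G = 0.125000
t=1: π = [0.2031, 0.3438, 0.2813, 0.1719], E[r] = 1.8125, γ^t·E[r] = 1.268750, running G = 1.393750
t=2: π = [0.1719, 0.3867, 0.2383, 0.2031], E[r] = 1.8984, γ^t·E[r] = 0.930234, running G = 2.323984
t=3: π = [0.1719, 0.3896, 0.2354, 0.2031], E[r] = 1.9043, γ^t·E[r] = 0.653174, running G = 2.977158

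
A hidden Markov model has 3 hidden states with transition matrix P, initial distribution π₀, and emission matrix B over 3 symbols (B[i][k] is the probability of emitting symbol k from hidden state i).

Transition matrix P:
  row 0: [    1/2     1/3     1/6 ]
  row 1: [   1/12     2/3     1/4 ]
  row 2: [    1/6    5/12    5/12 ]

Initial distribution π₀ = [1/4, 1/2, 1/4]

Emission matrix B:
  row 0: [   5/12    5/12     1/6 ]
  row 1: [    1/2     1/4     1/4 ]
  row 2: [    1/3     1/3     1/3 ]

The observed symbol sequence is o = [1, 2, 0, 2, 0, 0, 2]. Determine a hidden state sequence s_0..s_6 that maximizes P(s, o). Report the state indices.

t=0: δ = [1.042e-01, 1.250e-01, 8.333e-02]  (obs o_0=1)
t=1: δ = [8.681e-03, 2.083e-02, 1.157e-02]  ψ = [0, 1, 2]  (obs o_1=2)
t=2: δ = [1.808e-03, 6.944e-03, 1.736e-03]  ψ = [0, 1, 1]  (obs o_2=0)
t=3: δ = [1.507e-04, 1.157e-03, 5.787e-04]  ψ = [0, 1, 1]  (obs o_3=2)
t=4: δ = [4.019e-05, 3.858e-04, 9.645e-05]  ψ = [1, 1, 1]  (obs o_4=0)
t=5: δ = [1.340e-05, 1.286e-04, 3.215e-05]  ψ = [1, 1, 1]  (obs o_5=0)
t=6: δ = [1.786e-06, 2.143e-05, 1.072e-05]  ψ = [1, 1, 1]  (obs o_6=2)
backtrack: best end state = 1; path = [1, 1, 1, 1, 1, 1, 1]

path = [1, 1, 1, 1, 1, 1, 1]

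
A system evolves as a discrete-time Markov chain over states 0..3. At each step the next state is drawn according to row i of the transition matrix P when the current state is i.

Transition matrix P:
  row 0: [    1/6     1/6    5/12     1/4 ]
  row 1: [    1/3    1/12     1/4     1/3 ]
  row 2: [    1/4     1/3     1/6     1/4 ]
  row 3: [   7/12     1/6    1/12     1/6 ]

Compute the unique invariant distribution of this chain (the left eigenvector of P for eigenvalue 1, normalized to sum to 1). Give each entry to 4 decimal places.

Balance equations π_j = Σ_i π_i·P[i][j]:
  π_0 = 1/6·π_0 + 1/3·π_1 + 1/4·π_2 + 7/12·π_3
  π_1 = 1/6·π_0 + 1/12·π_1 + 1/3·π_2 + 1/6·π_3
  π_2 = 5/12·π_0 + 1/4·π_1 + 1/6·π_2 + 1/12·π_3
  normalize: π_0 + π_1 + π_2 + π_3 = 1
Solving the linear system gives exactly π = [833/2595, 496/2595, 629/2595, 637/2595].

π = [0.3210, 0.1911, 0.2424, 0.2455]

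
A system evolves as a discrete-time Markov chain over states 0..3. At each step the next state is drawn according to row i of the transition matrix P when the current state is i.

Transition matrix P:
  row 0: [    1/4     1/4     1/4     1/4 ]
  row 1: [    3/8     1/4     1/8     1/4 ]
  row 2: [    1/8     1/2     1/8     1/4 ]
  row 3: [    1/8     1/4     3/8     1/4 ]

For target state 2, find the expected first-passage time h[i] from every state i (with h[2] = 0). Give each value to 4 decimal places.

First-step conditioning: h[2] = 0; for i ≠ 2, h[i] = 1 + Σ_k P[i][k]·h[k].
  h[0] = 1 + 1/4·h[0] + 1/4·h[1] + 1/4·h[3]
  h[1] = 1 + 3/8·h[0] + 1/4·h[1] + 1/4·h[3]
  h[3] = 1 + 1/8·h[0] + 1/4·h[1] + 1/4·h[3]
Solving the 3×3 linear system over states ≠ 2 gives exactly h = [4, 9/2, 0, 7/2] (h[2] = 0 is the target).

h = [4.0000, 4.5000, 0.0000, 3.5000]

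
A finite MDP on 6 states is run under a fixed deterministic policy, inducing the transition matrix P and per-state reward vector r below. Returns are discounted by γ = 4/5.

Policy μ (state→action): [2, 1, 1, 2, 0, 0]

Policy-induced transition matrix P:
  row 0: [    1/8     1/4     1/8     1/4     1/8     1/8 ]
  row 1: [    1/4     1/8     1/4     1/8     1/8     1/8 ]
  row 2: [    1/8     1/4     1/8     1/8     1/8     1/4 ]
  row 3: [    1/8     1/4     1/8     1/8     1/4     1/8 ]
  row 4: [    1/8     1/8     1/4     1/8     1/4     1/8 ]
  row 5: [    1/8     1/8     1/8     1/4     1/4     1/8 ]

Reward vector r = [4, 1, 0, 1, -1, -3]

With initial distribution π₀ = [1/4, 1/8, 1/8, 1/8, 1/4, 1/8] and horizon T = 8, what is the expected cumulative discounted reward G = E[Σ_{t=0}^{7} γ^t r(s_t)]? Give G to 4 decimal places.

t=0: π = [0.2500, 0.1250, 0.1250, 0.1250, 0.2500, 0.1250], E[r] = 0.6250, γ^t·E[r] = 0.625000, running G = 0.625000
t=1: π = [0.1406, 0.1875, 0.1719, 0.1719, 0.1875, 0.1406], E[r] = 0.3125, γ^t·E[r] = 0.250000, running G = 0.875000
t=2: π = [0.1484, 0.1855, 0.1719, 0.1602, 0.1875, 0.1465], E[r] = 0.3125, γ^t·E[r] = 0.200000, running G = 1.075000
t=3: π = [0.1482, 0.1851, 0.1716, 0.1619, 0.1868, 0.1465], E[r] = 0.3135, γ^t·E[r] = 0.160500, running G = 1.235500
t=4: π = [0.1481, 0.1852, 0.1715, 0.1618, 0.1869, 0.1465], E[r] = 0.3133, γ^t·E[r] = 0.128338, running G = 1.363838
t=5: π = [0.1482, 0.1852, 0.1715, 0.1618, 0.1869, 0.1464], E[r] = 0.3134, γ^t·E[r] = 0.102698, running G = 1.466535
t=6: π = [0.1481, 0.1852, 0.1715, 0.1618, 0.1869, 0.1464], E[r] = 0.3134, γ^t·E[r] = 0.082153, running G = 1.548688
t=7: π = [0.1481, 0.1852, 0.1715, 0.1618, 0.1869, 0.1464], E[r] = 0.3134, γ^t·E[r] = 0.065723, running G = 1.614411

G = 1.6144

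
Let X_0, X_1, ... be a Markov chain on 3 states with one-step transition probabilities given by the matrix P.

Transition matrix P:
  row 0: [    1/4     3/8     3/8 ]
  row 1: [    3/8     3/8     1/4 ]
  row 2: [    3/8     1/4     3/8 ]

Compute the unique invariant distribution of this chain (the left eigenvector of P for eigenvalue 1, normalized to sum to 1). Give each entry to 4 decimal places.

Balance equations π_j = Σ_i π_i·P[i][j]:
  π_0 = 1/4·π_0 + 3/8·π_1 + 3/8·π_2
  π_1 = 3/8·π_0 + 3/8·π_1 + 1/4·π_2
  normalize: π_0 + π_1 + π_2 = 1
Solving the linear system gives exactly π = [1/3, 1/3, 1/3].

π = [0.3333, 0.3333, 0.3333]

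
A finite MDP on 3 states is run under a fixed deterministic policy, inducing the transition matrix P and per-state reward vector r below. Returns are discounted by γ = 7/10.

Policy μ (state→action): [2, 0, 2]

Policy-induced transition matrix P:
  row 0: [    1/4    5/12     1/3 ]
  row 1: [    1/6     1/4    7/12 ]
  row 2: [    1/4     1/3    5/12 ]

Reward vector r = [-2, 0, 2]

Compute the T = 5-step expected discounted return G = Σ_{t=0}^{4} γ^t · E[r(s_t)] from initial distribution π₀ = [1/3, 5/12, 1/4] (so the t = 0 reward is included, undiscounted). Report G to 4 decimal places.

G = 0.6666

t=0: π = [0.3333, 0.4167, 0.2500], E[r] = -0.1667, γ^t·E[r] = -0.166667, running G = -0.166667
t=1: π = [0.2153, 0.3264, 0.4583], E[r] = 0.4861, γ^t·E[r] = 0.340278, running G = 0.173611
t=2: π = [0.2228, 0.3241, 0.4531], E[r] = 0.4606, γ^t·E[r] = 0.225718, running G = 0.399329
t=3: π = [0.2230, 0.3249, 0.4521], E[r] = 0.4582, γ^t·E[r] = 0.157175, running G = 0.556504
t=4: π = [0.2229, 0.3248, 0.4522], E[r] = 0.4586, γ^t·E[r] = 0.110113, running G = 0.666617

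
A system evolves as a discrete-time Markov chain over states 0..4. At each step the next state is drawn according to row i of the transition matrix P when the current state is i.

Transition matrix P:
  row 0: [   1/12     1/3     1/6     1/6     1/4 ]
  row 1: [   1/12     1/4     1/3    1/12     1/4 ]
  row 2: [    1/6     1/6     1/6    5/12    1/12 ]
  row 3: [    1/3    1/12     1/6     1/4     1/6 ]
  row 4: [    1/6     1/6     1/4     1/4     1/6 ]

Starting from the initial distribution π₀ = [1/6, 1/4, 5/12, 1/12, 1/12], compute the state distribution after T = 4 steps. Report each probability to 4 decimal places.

π = [0.1759, 0.1920, 0.2137, 0.2387, 0.1796]

t=0: π = [0.1667, 0.2500, 0.4167, 0.0833, 0.0833]
t=1: π = [0.1458, 0.2083, 0.2153, 0.2639, 0.1667]
t=2: π = [0.1811, 0.1863, 0.2153, 0.2390, 0.1782]
t=3: π = [0.1759, 0.1925, 0.2126, 0.2397, 0.1793]
t=4: π = [0.1759, 0.1920, 0.2137, 0.2387, 0.1796]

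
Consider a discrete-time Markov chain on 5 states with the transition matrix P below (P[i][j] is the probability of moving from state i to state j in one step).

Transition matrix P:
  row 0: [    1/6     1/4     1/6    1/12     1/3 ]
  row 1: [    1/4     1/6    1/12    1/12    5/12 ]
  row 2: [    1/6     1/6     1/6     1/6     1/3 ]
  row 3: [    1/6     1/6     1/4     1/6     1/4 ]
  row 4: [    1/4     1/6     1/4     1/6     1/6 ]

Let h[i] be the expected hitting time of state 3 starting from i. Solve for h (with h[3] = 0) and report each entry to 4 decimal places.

h = [8.1354, 8.1391, 7.4571, 0.0000, 7.5056]

First-step conditioning: h[3] = 0; for i ≠ 3, h[i] = 1 + Σ_k P[i][k]·h[k].
  h[0] = 1 + 1/6·h[0] + 1/4·h[1] + 1/6·h[2] + 1/3·h[4]
  h[1] = 1 + 1/4·h[0] + 1/6·h[1] + 1/12·h[2] + 5/12·h[4]
  h[2] = 1 + 1/6·h[0] + 1/6·h[1] + 1/6·h[2] + 1/3·h[4]
  h[4] = 1 + 1/4·h[0] + 1/6·h[1] + 1/4·h[2] + 1/6·h[4]
Solving the 4×4 linear system over states ≠ 3 gives exactly h = [6549/805, 936/115, 261/35, 0, 6042/805] (h[3] = 0 is the target).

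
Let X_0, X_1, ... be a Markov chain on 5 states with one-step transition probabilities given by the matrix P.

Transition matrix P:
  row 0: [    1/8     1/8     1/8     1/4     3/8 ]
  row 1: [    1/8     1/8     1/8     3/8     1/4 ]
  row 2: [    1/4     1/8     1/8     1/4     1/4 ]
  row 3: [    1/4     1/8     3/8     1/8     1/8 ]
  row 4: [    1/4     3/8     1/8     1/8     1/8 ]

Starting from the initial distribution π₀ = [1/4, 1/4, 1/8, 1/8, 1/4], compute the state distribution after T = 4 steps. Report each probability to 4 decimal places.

t=0: π = [0.2500, 0.2500, 0.1250, 0.1250, 0.2500]
t=1: π = [0.1875, 0.1875, 0.1563, 0.2344, 0.2344]
t=2: π = [0.2031, 0.1836, 0.1836, 0.2148, 0.2148]
t=3: π = [0.2017, 0.1787, 0.1787, 0.2192, 0.2217]
t=4: π = [0.2025, 0.1804, 0.1798, 0.2172, 0.2201]

π = [0.2025, 0.1804, 0.1798, 0.2172, 0.2201]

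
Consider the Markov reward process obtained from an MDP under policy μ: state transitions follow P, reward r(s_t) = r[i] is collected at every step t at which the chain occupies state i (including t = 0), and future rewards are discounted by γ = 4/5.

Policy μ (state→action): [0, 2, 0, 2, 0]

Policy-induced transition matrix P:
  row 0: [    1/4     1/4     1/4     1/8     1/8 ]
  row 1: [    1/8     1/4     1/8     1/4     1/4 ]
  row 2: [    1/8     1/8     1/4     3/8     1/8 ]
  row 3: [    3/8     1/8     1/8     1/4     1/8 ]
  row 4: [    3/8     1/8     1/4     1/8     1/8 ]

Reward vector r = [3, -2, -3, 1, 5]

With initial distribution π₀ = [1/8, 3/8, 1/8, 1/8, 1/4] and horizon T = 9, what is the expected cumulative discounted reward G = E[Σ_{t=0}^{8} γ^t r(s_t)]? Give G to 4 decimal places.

G = 3.2146

t=0: π = [0.1250, 0.3750, 0.1250, 0.1250, 0.2500], E[r] = 0.6250, γ^t·E[r] = 0.625000, running G = 0.625000
t=1: π = [0.2344, 0.1875, 0.1875, 0.2188, 0.1719], E[r] = 0.8438, γ^t·E[r] = 0.675000, running G = 1.300000
t=2: π = [0.2520, 0.1777, 0.1992, 0.2227, 0.1484], E[r] = 0.7676, γ^t·E[r] = 0.491250, running G = 1.791250
t=3: π = [0.2493, 0.1787, 0.2000, 0.2249, 0.1472], E[r] = 0.7515, γ^t·E[r] = 0.384750, running G = 2.176000
t=4: π = [0.2492, 0.1785, 0.1996, 0.2254, 0.1473], E[r] = 0.7540, γ^t·E[r] = 0.308838, running G = 2.484838
t=5: π = [0.2493, 0.1785, 0.1995, 0.2254, 0.1473], E[r] = 0.7545, γ^t·E[r] = 0.247240, running G = 2.732078
t=6: π = [0.2493, 0.1785, 0.1995, 0.2254, 0.1473], E[r] = 0.7544, γ^t·E[r] = 0.197763, running G = 2.929840
t=7: π = [0.2493, 0.1785, 0.1995, 0.2254, 0.1473], E[r] = 0.7544, γ^t·E[r] = 0.158207, running G = 3.088047
t=8: π = [0.2493, 0.1785, 0.1995, 0.2254, 0.1473], E[r] = 0.7544, γ^t·E[r] = 0.126566, running G = 3.214614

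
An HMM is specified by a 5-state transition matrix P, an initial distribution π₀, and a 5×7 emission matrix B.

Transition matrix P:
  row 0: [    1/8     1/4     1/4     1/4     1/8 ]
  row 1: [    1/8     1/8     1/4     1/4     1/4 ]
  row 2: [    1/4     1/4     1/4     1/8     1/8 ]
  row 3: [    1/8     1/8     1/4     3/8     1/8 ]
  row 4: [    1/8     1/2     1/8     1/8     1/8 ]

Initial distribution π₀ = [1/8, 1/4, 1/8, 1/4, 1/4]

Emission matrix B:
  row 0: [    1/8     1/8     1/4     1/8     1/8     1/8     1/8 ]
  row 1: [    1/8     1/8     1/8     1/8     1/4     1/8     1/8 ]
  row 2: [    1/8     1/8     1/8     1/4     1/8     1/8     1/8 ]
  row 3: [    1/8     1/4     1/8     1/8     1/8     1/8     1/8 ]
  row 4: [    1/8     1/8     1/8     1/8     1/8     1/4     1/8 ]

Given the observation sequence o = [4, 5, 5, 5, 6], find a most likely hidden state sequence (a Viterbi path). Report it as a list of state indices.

path = [1, 4, 1, 4, 1]

t=0: δ = [1.562e-02, 6.250e-02, 1.562e-02, 3.125e-02, 3.125e-02]  (obs o_0=4)
t=1: δ = [9.766e-04, 1.953e-03, 1.953e-03, 1.953e-03, 3.906e-03]  ψ = [1, 4, 1, 1, 1]  (obs o_1=5)
t=2: δ = [6.104e-05, 2.441e-04, 6.104e-05, 9.155e-05, 1.221e-04]  ψ = [2, 4, 1, 3, 1]  (obs o_2=5)
t=3: δ = [3.815e-06, 7.629e-06, 7.629e-06, 7.629e-06, 1.526e-05]  ψ = [1, 4, 1, 1, 1]  (obs o_3=5)
t=4: δ = [2.384e-07, 9.537e-07, 2.384e-07, 3.576e-07, 2.384e-07]  ψ = [2, 4, 1, 3, 1]  (obs o_4=6)
backtrack: best end state = 1; path = [1, 4, 1, 4, 1]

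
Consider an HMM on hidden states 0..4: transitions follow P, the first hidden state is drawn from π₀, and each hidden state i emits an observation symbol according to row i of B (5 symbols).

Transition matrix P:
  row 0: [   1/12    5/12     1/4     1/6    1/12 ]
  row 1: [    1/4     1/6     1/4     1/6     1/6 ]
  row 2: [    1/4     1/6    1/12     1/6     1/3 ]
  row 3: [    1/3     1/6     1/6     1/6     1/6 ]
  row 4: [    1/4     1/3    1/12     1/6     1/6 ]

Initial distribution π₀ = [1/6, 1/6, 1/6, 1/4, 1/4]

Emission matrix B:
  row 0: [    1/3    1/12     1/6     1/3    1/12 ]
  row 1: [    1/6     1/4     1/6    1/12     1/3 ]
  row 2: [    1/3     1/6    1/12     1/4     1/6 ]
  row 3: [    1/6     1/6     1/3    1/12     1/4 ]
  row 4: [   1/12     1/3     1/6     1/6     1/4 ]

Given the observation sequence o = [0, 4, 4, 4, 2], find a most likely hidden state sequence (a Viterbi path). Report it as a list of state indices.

path = [0, 1, 4, 1, 3]

t=0: δ = [5.556e-02, 2.778e-02, 5.556e-02, 4.167e-02, 2.083e-02]  (obs o_0=0)
t=1: δ = [1.157e-03, 7.716e-03, 2.315e-03, 2.315e-03, 4.630e-03]  ψ = [2, 0, 0, 0, 2]  (obs o_1=4)
t=2: δ = [1.608e-04, 5.144e-04, 3.215e-04, 3.215e-04, 3.215e-04]  ψ = [1, 4, 1, 1, 1]  (obs o_2=4)
t=3: δ = [1.072e-05, 3.572e-05, 2.143e-05, 2.143e-05, 2.679e-05]  ψ = [1, 4, 1, 1, 2]  (obs o_3=4)
t=4: δ = [1.488e-06, 1.488e-06, 7.442e-07, 1.985e-06, 1.191e-06]  ψ = [1, 4, 1, 1, 2]  (obs o_4=2)
backtrack: best end state = 3; path = [0, 1, 4, 1, 3]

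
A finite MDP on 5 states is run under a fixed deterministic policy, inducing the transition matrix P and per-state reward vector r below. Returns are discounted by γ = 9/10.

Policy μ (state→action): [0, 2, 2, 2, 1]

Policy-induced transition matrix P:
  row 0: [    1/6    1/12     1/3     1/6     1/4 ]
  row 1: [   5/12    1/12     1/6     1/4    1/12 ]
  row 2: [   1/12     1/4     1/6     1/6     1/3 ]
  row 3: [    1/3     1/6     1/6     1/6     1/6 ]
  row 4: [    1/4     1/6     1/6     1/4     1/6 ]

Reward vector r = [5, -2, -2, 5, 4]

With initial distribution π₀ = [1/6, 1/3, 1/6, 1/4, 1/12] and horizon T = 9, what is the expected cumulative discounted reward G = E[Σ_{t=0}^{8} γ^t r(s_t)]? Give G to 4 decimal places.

t=0: π = [0.1667, 0.3333, 0.1667, 0.2500, 0.0833], E[r] = 1.4167, γ^t·E[r] = 1.416667, running G = 1.416667
t=1: π = [0.2847, 0.1389, 0.1944, 0.2014, 0.1806], E[r] = 2.4861, γ^t·E[r] = 2.237500, running G = 3.654167
t=2: π = [0.2338, 0.1476, 0.2141, 0.1933, 0.2112], E[r] = 2.2569, γ^t·E[r] = 1.828125, running G = 5.482292
t=3: π = [0.2355, 0.1527, 0.2056, 0.1966, 0.2095], E[r] = 2.2819, γ^t·E[r] = 1.663523, running G = 7.145815
t=4: π = [0.2379, 0.1514, 0.2059, 0.1969, 0.2078], E[r] = 2.2906, γ^t·E[r] = 1.502845, running G = 8.648660
t=5: π = [0.2375, 0.1514, 0.2063, 0.1966, 0.2082], E[r] = 2.2879, γ^t·E[r] = 1.350982, running G = 9.999642
t=6: π = [0.2374, 0.1515, 0.2062, 0.1966, 0.2082], E[r] = 2.2878, γ^t·E[r] = 1.215855, running G = 11.215497
t=7: π = [0.2375, 0.1514, 0.2062, 0.1966, 0.2082], E[r] = 2.2880, γ^t·E[r] = 1.094339, running G = 12.309837
t=8: π = [0.2375, 0.1514, 0.2062, 0.1966, 0.2082], E[r] = 2.2880, γ^t·E[r] = 0.984898, running G = 13.294734

G = 13.2947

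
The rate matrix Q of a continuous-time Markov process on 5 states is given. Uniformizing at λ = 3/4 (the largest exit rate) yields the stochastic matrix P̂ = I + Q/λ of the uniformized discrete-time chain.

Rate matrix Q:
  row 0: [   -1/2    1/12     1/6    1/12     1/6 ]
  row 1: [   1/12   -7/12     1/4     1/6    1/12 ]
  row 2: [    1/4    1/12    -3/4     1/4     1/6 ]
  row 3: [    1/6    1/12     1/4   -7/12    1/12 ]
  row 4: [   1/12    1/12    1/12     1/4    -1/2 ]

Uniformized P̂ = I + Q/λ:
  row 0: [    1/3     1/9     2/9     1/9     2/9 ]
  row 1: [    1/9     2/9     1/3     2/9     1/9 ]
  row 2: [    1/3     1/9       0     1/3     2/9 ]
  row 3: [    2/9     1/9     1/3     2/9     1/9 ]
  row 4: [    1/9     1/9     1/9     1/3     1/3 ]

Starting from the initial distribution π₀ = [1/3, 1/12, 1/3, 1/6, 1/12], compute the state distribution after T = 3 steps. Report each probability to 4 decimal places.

π = [0.2341, 0.1249, 0.1942, 0.2413, 0.2054]

t=0: π = [0.3333, 0.0833, 0.3333, 0.1667, 0.0833]
t=1: π = [0.2778, 0.1204, 0.1667, 0.2315, 0.2037]
t=2: π = [0.2356, 0.1245, 0.2016, 0.2325, 0.2058]
t=3: π = [0.2341, 0.1249, 0.1942, 0.2413, 0.2054]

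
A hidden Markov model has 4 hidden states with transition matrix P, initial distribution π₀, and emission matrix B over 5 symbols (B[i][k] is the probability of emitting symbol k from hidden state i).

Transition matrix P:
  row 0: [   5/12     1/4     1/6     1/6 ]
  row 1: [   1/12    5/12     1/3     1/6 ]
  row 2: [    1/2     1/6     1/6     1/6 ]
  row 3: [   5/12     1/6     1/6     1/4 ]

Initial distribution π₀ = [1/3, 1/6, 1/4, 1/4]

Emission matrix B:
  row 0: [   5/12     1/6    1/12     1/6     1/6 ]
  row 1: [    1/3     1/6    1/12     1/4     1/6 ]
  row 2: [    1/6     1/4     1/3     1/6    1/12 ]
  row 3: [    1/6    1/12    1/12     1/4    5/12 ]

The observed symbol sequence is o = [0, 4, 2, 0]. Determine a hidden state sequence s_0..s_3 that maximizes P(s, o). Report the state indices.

path = [0, 1, 2, 0]

t=0: δ = [1.389e-01, 5.556e-02, 4.167e-02, 4.167e-02]  (obs o_0=0)
t=1: δ = [9.645e-03, 5.787e-03, 1.929e-03, 9.645e-03]  ψ = [0, 0, 0, 0]  (obs o_1=4)
t=2: δ = [3.349e-04, 2.009e-04, 6.430e-04, 2.009e-04]  ψ = [0, 0, 1, 3]  (obs o_2=2)
t=3: δ = [1.340e-04, 3.572e-05, 1.786e-05, 1.786e-05]  ψ = [2, 2, 2, 2]  (obs o_3=0)
backtrack: best end state = 0; path = [0, 1, 2, 0]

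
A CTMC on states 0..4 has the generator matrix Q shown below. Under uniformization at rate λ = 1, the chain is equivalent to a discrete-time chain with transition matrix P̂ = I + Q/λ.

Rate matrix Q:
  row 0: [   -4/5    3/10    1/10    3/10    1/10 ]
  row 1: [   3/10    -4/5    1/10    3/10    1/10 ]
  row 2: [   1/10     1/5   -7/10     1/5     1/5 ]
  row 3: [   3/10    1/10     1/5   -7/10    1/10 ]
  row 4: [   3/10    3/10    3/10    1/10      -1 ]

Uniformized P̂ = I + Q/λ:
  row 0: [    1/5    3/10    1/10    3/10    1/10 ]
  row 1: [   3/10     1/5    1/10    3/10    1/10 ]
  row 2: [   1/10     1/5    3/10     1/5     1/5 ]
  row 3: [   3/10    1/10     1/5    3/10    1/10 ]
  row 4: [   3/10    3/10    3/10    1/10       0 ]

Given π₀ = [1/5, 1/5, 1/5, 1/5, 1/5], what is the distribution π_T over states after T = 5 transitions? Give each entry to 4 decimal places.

t=0: π = [0.2000, 0.2000, 0.2000, 0.2000, 0.2000]
t=1: π = [0.2400, 0.2200, 0.2000, 0.2400, 0.1000]
t=2: π = [0.2360, 0.2100, 0.1840, 0.2600, 0.1100]
t=3: π = [0.2396, 0.2086, 0.1848, 0.2596, 0.1074]
t=4: π = [0.2391, 0.2087, 0.1844, 0.2600, 0.1077]
t=5: π = [0.2392, 0.2087, 0.1844, 0.2600, 0.1077]

π = [0.2392, 0.2087, 0.1844, 0.2600, 0.1077]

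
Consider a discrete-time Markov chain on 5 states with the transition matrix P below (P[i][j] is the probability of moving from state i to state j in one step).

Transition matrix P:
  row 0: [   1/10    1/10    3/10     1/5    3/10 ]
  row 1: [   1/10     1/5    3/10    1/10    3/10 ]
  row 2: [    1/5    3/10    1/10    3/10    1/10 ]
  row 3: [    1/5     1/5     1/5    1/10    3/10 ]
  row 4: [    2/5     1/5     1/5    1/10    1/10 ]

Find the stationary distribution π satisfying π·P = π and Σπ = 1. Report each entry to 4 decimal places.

π = [0.2023, 0.2016, 0.2185, 0.1639, 0.2136]

Balance equations π_j = Σ_i π_i·P[i][j]:
  π_0 = 1/10·π_0 + 1/10·π_1 + 1/5·π_2 + 1/5·π_3 + 2/5·π_4
  π_1 = 1/10·π_0 + 1/5·π_1 + 3/10·π_2 + 1/5·π_3 + 1/5·π_4
  π_2 = 3/10·π_0 + 3/10·π_1 + 1/10·π_2 + 1/5·π_3 + 1/5·π_4
  π_3 = 1/5·π_0 + 1/10·π_1 + 3/10·π_2 + 1/10·π_3 + 1/10·π_4
  normalize: π_0 + π_1 + π_2 + π_3 + π_4 = 1
Solving the linear system gives exactly π = [1447/7152, 721/3576, 521/2384, 2345/14304, 3055/14304].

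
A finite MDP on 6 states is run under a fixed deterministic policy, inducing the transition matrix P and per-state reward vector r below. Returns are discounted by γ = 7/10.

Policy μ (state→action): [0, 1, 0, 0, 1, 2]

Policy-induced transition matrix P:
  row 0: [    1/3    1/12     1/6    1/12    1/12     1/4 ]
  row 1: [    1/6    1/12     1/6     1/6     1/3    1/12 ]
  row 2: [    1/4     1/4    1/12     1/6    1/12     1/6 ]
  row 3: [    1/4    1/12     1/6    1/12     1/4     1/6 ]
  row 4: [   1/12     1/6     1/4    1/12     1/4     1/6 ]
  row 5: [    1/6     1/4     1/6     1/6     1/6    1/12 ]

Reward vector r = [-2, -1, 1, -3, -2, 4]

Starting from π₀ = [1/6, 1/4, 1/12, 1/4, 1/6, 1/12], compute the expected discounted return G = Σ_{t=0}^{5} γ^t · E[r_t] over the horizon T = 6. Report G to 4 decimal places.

t=0: π = [0.1667, 0.2500, 0.0833, 0.2500, 0.1667, 0.0833], E[r] = -1.2500, γ^t·E[r] = -1.250000, running G = -1.250000
t=1: π = [0.2083, 0.1250, 0.1736, 0.1181, 0.2222, 0.1528], E[r] = -0.5556, γ^t·E[r] = -0.388889, running G = -1.638889
t=2: π = [0.2072, 0.1563, 0.1707, 0.1209, 0.1840, 0.1609], E[r] = -0.4873, γ^t·E[r] = -0.238762, running G = -1.877650
t=3: π = [0.2102, 0.1539, 0.1678, 0.1240, 0.1866, 0.1575], E[r] = -0.5217, γ^t·E[r] = -0.178944, running G = -2.056594
t=4: π = [0.2105, 0.1531, 0.1682, 0.1233, 0.1867, 0.1582], E[r] = -0.5161, γ^t·E[r] = -0.123913, running G = -2.180508
t=5: π = [0.2105, 0.1533, 0.1682, 0.1233, 0.1865, 0.1583], E[r] = -0.5158, γ^t·E[r] = -0.086692, running G = -2.267200

G = -2.2672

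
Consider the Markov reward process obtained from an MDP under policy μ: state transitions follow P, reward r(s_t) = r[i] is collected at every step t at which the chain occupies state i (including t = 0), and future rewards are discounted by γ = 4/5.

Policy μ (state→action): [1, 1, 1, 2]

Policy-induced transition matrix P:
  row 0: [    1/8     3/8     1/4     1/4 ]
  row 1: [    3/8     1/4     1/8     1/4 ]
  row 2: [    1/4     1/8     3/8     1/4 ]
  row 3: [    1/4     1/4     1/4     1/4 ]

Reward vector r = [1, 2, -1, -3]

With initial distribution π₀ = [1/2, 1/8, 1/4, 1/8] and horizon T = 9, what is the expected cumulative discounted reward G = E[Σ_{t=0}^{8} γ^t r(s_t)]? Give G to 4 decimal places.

G = -0.7098

t=0: π = [0.5000, 0.1250, 0.2500, 0.1250], E[r] = 0.1250, γ^t·E[r] = 0.125000, running G = 0.125000
t=1: π = [0.2031, 0.2813, 0.2656, 0.2500], E[r] = -0.2500, γ^t·E[r] = -0.200000, running G = -0.075000
t=2: π = [0.2598, 0.2422, 0.2480, 0.2500], E[r] = -0.2539, γ^t·E[r] = -0.162500, running G = -0.237500
t=3: π = [0.2478, 0.2515, 0.2507, 0.2500], E[r] = -0.2500, γ^t·E[r] = -0.128000, running G = -0.365500
t=4: π = [0.2505, 0.2496, 0.2499, 0.2500], E[r] = -0.2502, γ^t·E[r] = -0.102475, running G = -0.467975
t=5: π = [0.2499, 0.2501, 0.2500, 0.2500], E[r] = -0.2500, γ^t·E[r] = -0.081920, running G = -0.549895
t=6: π = [0.2500, 0.2500, 0.2500, 0.2500], E[r] = -0.2500, γ^t·E[r] = -0.065538, running G = -0.615433
t=7: π = [0.2500, 0.2500, 0.2500, 0.2500], E[r] = -0.2500, γ^t·E[r] = -0.052429, running G = -0.667862
t=8: π = [0.2500, 0.2500, 0.2500, 0.2500], E[r] = -0.2500, γ^t·E[r] = -0.041943, running G = -0.709805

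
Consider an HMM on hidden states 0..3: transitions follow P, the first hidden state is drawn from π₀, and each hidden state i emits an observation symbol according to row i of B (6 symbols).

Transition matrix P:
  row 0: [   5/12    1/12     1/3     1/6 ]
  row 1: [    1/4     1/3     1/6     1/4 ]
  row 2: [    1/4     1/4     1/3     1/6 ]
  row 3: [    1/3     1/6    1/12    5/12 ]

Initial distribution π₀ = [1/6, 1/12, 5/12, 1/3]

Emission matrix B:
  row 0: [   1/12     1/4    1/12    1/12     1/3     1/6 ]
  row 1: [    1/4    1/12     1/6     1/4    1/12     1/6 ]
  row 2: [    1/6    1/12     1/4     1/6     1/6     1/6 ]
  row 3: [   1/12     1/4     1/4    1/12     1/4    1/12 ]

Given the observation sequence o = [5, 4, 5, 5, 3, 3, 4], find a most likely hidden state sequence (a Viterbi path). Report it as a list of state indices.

path = [2, 0, 0, 2, 1, 1, 0]

t=0: δ = [2.778e-02, 1.389e-02, 6.944e-02, 2.778e-02]  (obs o_0=5)
t=1: δ = [5.787e-03, 1.447e-03, 3.858e-03, 2.894e-03]  ψ = [2, 2, 2, 2]  (obs o_1=4)
t=2: δ = [4.019e-04, 1.608e-04, 3.215e-04, 1.005e-04]  ψ = [0, 2, 0, 3]  (obs o_2=5)
t=3: δ = [2.791e-05, 1.340e-05, 2.233e-05, 5.582e-06]  ψ = [0, 2, 0, 0]  (obs o_3=5)
t=4: δ = [9.690e-07, 1.395e-06, 1.550e-06, 3.876e-07]  ψ = [0, 2, 0, 0]  (obs o_4=3)
t=5: δ = [3.365e-08, 1.163e-07, 8.614e-08, 2.907e-08]  ψ = [0, 1, 2, 1]  (obs o_5=3)
t=6: δ = [9.690e-09, 3.230e-09, 4.785e-09, 7.268e-09]  ψ = [1, 1, 2, 1]  (obs o_6=4)
backtrack: best end state = 0; path = [2, 0, 0, 2, 1, 1, 0]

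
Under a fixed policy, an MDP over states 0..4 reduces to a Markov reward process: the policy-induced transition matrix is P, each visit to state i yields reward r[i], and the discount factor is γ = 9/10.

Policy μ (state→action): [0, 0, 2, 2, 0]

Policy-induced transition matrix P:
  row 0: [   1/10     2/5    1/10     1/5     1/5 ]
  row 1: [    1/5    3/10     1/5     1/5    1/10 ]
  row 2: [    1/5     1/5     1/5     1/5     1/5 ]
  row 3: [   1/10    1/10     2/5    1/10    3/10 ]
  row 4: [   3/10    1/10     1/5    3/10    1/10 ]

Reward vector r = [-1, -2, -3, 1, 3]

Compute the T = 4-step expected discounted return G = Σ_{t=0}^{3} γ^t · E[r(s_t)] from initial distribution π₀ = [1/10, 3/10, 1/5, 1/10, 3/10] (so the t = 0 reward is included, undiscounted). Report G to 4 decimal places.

G = -1.6716

t=0: π = [0.1000, 0.3000, 0.2000, 0.1000, 0.3000], E[r] = -0.3000, γ^t·E[r] = -0.300000, running G = -0.300000
t=1: π = [0.2100, 0.2100, 0.2100, 0.2200, 0.1500], E[r] = -0.5900, γ^t·E[r] = -0.531000, running G = -0.831000
t=2: π = [0.1720, 0.2260, 0.2230, 0.1930, 0.1860], E[r] = -0.5420, γ^t·E[r] = -0.439020, running G = -1.270020
t=3: π = [0.1821, 0.2191, 0.2214, 0.1993, 0.1781], E[r] = -0.5509, γ^t·E[r] = -0.401606, running G = -1.671626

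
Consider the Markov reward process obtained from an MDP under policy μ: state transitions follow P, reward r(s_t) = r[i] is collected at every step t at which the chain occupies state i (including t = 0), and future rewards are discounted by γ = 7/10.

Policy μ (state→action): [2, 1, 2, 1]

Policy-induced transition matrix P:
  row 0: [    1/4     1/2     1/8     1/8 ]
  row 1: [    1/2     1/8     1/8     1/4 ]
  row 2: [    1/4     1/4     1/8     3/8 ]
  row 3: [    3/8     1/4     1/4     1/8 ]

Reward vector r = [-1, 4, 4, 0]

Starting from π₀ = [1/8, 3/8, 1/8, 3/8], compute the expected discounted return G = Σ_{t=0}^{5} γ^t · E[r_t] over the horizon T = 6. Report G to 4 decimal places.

G = 4.5747

t=0: π = [0.1250, 0.3750, 0.1250, 0.3750], E[r] = 1.8750, γ^t·E[r] = 1.875000, running G = 1.875000
t=1: π = [0.3906, 0.2344, 0.1719, 0.2031], E[r] = 1.2344, γ^t·E[r] = 0.864063, running G = 2.739063
t=2: π = [0.3340, 0.3184, 0.1504, 0.1973], E[r] = 1.5410, γ^t·E[r] = 0.755098, running G = 3.494160
t=3: π = [0.3542, 0.2937, 0.1497, 0.2024], E[r] = 1.4192, γ^t·E[r] = 0.486782, running G = 3.980942
t=4: π = [0.3487, 0.3018, 0.1503, 0.1991], E[r] = 1.4599, γ^t·E[r] = 0.350515, running G = 4.331457
t=5: π = [0.3504, 0.2994, 0.1499, 0.2003], E[r] = 1.4470, γ^t·E[r] = 0.243199, running G = 4.574656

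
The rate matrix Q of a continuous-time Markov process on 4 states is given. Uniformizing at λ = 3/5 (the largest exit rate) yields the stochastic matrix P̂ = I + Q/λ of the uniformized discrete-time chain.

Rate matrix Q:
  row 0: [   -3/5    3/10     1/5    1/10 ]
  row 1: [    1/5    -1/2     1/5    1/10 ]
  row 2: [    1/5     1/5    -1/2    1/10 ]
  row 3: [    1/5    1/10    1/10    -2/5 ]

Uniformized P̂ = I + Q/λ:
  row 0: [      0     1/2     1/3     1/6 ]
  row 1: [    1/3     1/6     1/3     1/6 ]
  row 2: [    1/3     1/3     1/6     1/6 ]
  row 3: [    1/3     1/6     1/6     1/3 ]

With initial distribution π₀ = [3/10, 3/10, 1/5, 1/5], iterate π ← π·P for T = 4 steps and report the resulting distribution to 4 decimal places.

π = [0.2506, 0.2923, 0.2571, 0.2000]

t=0: π = [0.3000, 0.3000, 0.2000, 0.2000]
t=1: π = [0.2333, 0.3000, 0.2667, 0.2000]
t=2: π = [0.2556, 0.2889, 0.2556, 0.2000]
t=3: π = [0.2481, 0.2944, 0.2574, 0.2000]
t=4: π = [0.2506, 0.2923, 0.2571, 0.2000]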